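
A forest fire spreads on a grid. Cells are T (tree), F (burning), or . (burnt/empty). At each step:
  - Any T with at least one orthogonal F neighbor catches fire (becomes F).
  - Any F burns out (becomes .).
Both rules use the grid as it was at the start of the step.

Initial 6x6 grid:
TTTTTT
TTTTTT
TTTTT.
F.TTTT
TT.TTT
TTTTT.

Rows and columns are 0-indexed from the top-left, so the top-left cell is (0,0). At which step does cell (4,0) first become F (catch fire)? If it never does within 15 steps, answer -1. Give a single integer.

Step 1: cell (4,0)='F' (+2 fires, +1 burnt)
  -> target ignites at step 1
Step 2: cell (4,0)='.' (+4 fires, +2 burnt)
Step 3: cell (4,0)='.' (+4 fires, +4 burnt)
Step 4: cell (4,0)='.' (+5 fires, +4 burnt)
Step 5: cell (4,0)='.' (+5 fires, +5 burnt)
Step 6: cell (4,0)='.' (+5 fires, +5 burnt)
Step 7: cell (4,0)='.' (+4 fires, +5 burnt)
Step 8: cell (4,0)='.' (+2 fires, +4 burnt)
Step 9: cell (4,0)='.' (+0 fires, +2 burnt)
  fire out at step 9

1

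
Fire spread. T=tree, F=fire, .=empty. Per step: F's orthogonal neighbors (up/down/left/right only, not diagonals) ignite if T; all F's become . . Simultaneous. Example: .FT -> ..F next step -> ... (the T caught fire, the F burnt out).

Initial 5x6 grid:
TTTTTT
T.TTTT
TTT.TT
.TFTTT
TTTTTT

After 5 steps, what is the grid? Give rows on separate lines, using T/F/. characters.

Step 1: 4 trees catch fire, 1 burn out
  TTTTTT
  T.TTTT
  TTF.TT
  .F.FTT
  TTFTTT
Step 2: 5 trees catch fire, 4 burn out
  TTTTTT
  T.FTTT
  TF..TT
  ....FT
  TF.FTT
Step 3: 7 trees catch fire, 5 burn out
  TTFTTT
  T..FTT
  F...FT
  .....F
  F...FT
Step 4: 6 trees catch fire, 7 burn out
  TF.FTT
  F...FT
  .....F
  ......
  .....F
Step 5: 3 trees catch fire, 6 burn out
  F...FT
  .....F
  ......
  ......
  ......

F...FT
.....F
......
......
......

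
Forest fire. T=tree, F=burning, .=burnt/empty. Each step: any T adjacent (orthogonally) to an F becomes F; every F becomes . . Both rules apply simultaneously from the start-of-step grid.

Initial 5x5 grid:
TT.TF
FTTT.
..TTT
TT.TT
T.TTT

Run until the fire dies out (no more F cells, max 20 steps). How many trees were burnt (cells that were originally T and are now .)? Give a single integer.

Step 1: +3 fires, +2 burnt (F count now 3)
Step 2: +3 fires, +3 burnt (F count now 3)
Step 3: +2 fires, +3 burnt (F count now 2)
Step 4: +2 fires, +2 burnt (F count now 2)
Step 5: +2 fires, +2 burnt (F count now 2)
Step 6: +2 fires, +2 burnt (F count now 2)
Step 7: +0 fires, +2 burnt (F count now 0)
Fire out after step 7
Initially T: 17, now '.': 22
Total burnt (originally-T cells now '.'): 14

Answer: 14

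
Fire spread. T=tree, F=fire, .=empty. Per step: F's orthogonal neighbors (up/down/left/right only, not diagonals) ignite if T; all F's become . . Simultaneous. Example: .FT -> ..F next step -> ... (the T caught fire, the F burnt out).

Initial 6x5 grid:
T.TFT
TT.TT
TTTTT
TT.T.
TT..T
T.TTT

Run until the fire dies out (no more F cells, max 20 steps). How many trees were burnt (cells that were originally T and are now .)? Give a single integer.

Answer: 18

Derivation:
Step 1: +3 fires, +1 burnt (F count now 3)
Step 2: +2 fires, +3 burnt (F count now 2)
Step 3: +3 fires, +2 burnt (F count now 3)
Step 4: +1 fires, +3 burnt (F count now 1)
Step 5: +3 fires, +1 burnt (F count now 3)
Step 6: +3 fires, +3 burnt (F count now 3)
Step 7: +2 fires, +3 burnt (F count now 2)
Step 8: +1 fires, +2 burnt (F count now 1)
Step 9: +0 fires, +1 burnt (F count now 0)
Fire out after step 9
Initially T: 22, now '.': 26
Total burnt (originally-T cells now '.'): 18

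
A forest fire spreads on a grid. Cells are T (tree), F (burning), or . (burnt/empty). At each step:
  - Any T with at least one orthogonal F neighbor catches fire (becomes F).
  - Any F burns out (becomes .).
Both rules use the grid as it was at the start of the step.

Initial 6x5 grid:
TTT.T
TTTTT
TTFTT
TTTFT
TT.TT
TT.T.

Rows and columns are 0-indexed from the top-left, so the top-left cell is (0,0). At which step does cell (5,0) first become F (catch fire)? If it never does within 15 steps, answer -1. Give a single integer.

Step 1: cell (5,0)='T' (+6 fires, +2 burnt)
Step 2: cell (5,0)='T' (+8 fires, +6 burnt)
Step 3: cell (5,0)='T' (+5 fires, +8 burnt)
Step 4: cell (5,0)='T' (+4 fires, +5 burnt)
Step 5: cell (5,0)='F' (+1 fires, +4 burnt)
  -> target ignites at step 5
Step 6: cell (5,0)='.' (+0 fires, +1 burnt)
  fire out at step 6

5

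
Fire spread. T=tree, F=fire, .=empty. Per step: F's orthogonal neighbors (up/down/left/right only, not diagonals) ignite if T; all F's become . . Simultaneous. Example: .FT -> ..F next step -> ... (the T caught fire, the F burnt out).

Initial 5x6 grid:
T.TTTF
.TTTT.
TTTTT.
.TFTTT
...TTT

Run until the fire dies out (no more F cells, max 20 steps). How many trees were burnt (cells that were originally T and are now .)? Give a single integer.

Step 1: +4 fires, +2 burnt (F count now 4)
Step 2: +7 fires, +4 burnt (F count now 7)
Step 3: +7 fires, +7 burnt (F count now 7)
Step 4: +1 fires, +7 burnt (F count now 1)
Step 5: +0 fires, +1 burnt (F count now 0)
Fire out after step 5
Initially T: 20, now '.': 29
Total burnt (originally-T cells now '.'): 19

Answer: 19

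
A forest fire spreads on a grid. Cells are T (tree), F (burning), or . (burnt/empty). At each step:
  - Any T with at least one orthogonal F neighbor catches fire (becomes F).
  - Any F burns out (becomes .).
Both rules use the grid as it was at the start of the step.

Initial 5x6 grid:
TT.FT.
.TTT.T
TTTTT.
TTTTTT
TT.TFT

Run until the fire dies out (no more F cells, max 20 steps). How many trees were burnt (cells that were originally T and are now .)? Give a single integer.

Answer: 21

Derivation:
Step 1: +5 fires, +2 burnt (F count now 5)
Step 2: +5 fires, +5 burnt (F count now 5)
Step 3: +3 fires, +5 burnt (F count now 3)
Step 4: +3 fires, +3 burnt (F count now 3)
Step 5: +4 fires, +3 burnt (F count now 4)
Step 6: +1 fires, +4 burnt (F count now 1)
Step 7: +0 fires, +1 burnt (F count now 0)
Fire out after step 7
Initially T: 22, now '.': 29
Total burnt (originally-T cells now '.'): 21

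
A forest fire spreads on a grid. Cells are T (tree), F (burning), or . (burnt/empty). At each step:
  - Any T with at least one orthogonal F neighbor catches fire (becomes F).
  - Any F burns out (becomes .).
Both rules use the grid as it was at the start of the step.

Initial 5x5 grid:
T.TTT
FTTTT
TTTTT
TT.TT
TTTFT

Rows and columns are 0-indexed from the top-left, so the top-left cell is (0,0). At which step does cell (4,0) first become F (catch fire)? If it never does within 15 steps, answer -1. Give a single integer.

Step 1: cell (4,0)='T' (+6 fires, +2 burnt)
Step 2: cell (4,0)='T' (+6 fires, +6 burnt)
Step 3: cell (4,0)='F' (+6 fires, +6 burnt)
  -> target ignites at step 3
Step 4: cell (4,0)='.' (+2 fires, +6 burnt)
Step 5: cell (4,0)='.' (+1 fires, +2 burnt)
Step 6: cell (4,0)='.' (+0 fires, +1 burnt)
  fire out at step 6

3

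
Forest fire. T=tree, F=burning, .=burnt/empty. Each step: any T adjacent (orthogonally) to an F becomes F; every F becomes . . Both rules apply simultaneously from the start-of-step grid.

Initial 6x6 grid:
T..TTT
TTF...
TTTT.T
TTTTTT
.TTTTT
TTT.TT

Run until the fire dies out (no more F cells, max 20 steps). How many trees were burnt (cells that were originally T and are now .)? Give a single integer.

Step 1: +2 fires, +1 burnt (F count now 2)
Step 2: +4 fires, +2 burnt (F count now 4)
Step 3: +5 fires, +4 burnt (F count now 5)
Step 4: +5 fires, +5 burnt (F count now 5)
Step 5: +3 fires, +5 burnt (F count now 3)
Step 6: +4 fires, +3 burnt (F count now 4)
Step 7: +1 fires, +4 burnt (F count now 1)
Step 8: +0 fires, +1 burnt (F count now 0)
Fire out after step 8
Initially T: 27, now '.': 33
Total burnt (originally-T cells now '.'): 24

Answer: 24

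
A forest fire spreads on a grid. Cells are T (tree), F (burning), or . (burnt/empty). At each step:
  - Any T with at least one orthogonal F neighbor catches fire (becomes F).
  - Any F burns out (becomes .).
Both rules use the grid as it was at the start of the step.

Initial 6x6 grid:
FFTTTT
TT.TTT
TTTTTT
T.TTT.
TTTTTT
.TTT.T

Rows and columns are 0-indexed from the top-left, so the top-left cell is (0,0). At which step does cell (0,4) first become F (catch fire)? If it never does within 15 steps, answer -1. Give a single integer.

Step 1: cell (0,4)='T' (+3 fires, +2 burnt)
Step 2: cell (0,4)='T' (+3 fires, +3 burnt)
Step 3: cell (0,4)='F' (+4 fires, +3 burnt)
  -> target ignites at step 3
Step 4: cell (0,4)='.' (+5 fires, +4 burnt)
Step 5: cell (0,4)='.' (+5 fires, +5 burnt)
Step 6: cell (0,4)='.' (+5 fires, +5 burnt)
Step 7: cell (0,4)='.' (+2 fires, +5 burnt)
Step 8: cell (0,4)='.' (+1 fires, +2 burnt)
Step 9: cell (0,4)='.' (+1 fires, +1 burnt)
Step 10: cell (0,4)='.' (+0 fires, +1 burnt)
  fire out at step 10

3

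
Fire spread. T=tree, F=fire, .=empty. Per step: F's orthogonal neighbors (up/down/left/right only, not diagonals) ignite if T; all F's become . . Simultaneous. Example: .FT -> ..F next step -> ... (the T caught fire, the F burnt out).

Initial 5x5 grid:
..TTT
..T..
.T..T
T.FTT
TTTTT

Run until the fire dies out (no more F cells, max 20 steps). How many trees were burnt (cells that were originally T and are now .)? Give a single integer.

Step 1: +2 fires, +1 burnt (F count now 2)
Step 2: +3 fires, +2 burnt (F count now 3)
Step 3: +3 fires, +3 burnt (F count now 3)
Step 4: +1 fires, +3 burnt (F count now 1)
Step 5: +0 fires, +1 burnt (F count now 0)
Fire out after step 5
Initially T: 14, now '.': 20
Total burnt (originally-T cells now '.'): 9

Answer: 9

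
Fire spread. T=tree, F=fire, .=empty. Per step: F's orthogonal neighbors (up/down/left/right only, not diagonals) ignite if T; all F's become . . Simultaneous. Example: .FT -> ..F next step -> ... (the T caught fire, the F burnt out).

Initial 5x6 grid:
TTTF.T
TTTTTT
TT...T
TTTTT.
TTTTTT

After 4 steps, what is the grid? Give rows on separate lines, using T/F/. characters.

Step 1: 2 trees catch fire, 1 burn out
  TTF..T
  TTTFTT
  TT...T
  TTTTT.
  TTTTTT
Step 2: 3 trees catch fire, 2 burn out
  TF...T
  TTF.FT
  TT...T
  TTTTT.
  TTTTTT
Step 3: 3 trees catch fire, 3 burn out
  F....T
  TF...F
  TT...T
  TTTTT.
  TTTTTT
Step 4: 4 trees catch fire, 3 burn out
  .....F
  F.....
  TF...F
  TTTTT.
  TTTTTT

.....F
F.....
TF...F
TTTTT.
TTTTTT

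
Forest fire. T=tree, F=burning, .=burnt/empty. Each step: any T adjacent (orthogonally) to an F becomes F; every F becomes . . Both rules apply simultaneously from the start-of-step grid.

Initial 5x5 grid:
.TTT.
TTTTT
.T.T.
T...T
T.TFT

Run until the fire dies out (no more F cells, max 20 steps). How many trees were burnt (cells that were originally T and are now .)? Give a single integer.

Answer: 3

Derivation:
Step 1: +2 fires, +1 burnt (F count now 2)
Step 2: +1 fires, +2 burnt (F count now 1)
Step 3: +0 fires, +1 burnt (F count now 0)
Fire out after step 3
Initially T: 15, now '.': 13
Total burnt (originally-T cells now '.'): 3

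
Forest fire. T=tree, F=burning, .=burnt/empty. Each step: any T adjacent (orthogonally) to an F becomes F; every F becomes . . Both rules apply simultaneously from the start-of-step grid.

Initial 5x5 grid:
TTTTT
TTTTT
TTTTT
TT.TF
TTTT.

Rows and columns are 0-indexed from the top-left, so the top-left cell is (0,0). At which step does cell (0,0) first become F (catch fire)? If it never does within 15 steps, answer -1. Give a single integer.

Step 1: cell (0,0)='T' (+2 fires, +1 burnt)
Step 2: cell (0,0)='T' (+3 fires, +2 burnt)
Step 3: cell (0,0)='T' (+4 fires, +3 burnt)
Step 4: cell (0,0)='T' (+4 fires, +4 burnt)
Step 5: cell (0,0)='T' (+5 fires, +4 burnt)
Step 6: cell (0,0)='T' (+3 fires, +5 burnt)
Step 7: cell (0,0)='F' (+1 fires, +3 burnt)
  -> target ignites at step 7
Step 8: cell (0,0)='.' (+0 fires, +1 burnt)
  fire out at step 8

7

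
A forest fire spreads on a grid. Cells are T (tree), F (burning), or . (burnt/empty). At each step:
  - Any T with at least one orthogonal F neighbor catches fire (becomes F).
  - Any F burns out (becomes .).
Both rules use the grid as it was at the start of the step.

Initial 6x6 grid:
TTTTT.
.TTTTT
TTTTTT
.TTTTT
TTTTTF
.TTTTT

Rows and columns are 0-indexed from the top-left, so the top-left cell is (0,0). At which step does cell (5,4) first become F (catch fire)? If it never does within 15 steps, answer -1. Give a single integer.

Step 1: cell (5,4)='T' (+3 fires, +1 burnt)
Step 2: cell (5,4)='F' (+4 fires, +3 burnt)
  -> target ignites at step 2
Step 3: cell (5,4)='.' (+5 fires, +4 burnt)
Step 4: cell (5,4)='.' (+5 fires, +5 burnt)
Step 5: cell (5,4)='.' (+6 fires, +5 burnt)
Step 6: cell (5,4)='.' (+3 fires, +6 burnt)
Step 7: cell (5,4)='.' (+3 fires, +3 burnt)
Step 8: cell (5,4)='.' (+1 fires, +3 burnt)
Step 9: cell (5,4)='.' (+1 fires, +1 burnt)
Step 10: cell (5,4)='.' (+0 fires, +1 burnt)
  fire out at step 10

2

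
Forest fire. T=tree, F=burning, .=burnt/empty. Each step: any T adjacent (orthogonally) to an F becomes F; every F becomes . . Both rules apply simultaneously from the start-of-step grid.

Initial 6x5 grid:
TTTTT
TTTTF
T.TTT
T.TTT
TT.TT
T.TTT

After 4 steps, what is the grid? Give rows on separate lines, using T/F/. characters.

Step 1: 3 trees catch fire, 1 burn out
  TTTTF
  TTTF.
  T.TTF
  T.TTT
  TT.TT
  T.TTT
Step 2: 4 trees catch fire, 3 burn out
  TTTF.
  TTF..
  T.TF.
  T.TTF
  TT.TT
  T.TTT
Step 3: 5 trees catch fire, 4 burn out
  TTF..
  TF...
  T.F..
  T.TF.
  TT.TF
  T.TTT
Step 4: 5 trees catch fire, 5 burn out
  TF...
  F....
  T....
  T.F..
  TT.F.
  T.TTF

TF...
F....
T....
T.F..
TT.F.
T.TTF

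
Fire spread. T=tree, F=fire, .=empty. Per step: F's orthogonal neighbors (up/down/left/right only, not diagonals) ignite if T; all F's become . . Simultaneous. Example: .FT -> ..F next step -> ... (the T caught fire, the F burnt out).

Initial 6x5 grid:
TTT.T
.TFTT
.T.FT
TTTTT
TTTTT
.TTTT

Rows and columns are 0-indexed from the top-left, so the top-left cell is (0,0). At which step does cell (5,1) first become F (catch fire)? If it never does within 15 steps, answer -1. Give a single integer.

Step 1: cell (5,1)='T' (+5 fires, +2 burnt)
Step 2: cell (5,1)='T' (+6 fires, +5 burnt)
Step 3: cell (5,1)='T' (+6 fires, +6 burnt)
Step 4: cell (5,1)='T' (+4 fires, +6 burnt)
Step 5: cell (5,1)='F' (+2 fires, +4 burnt)
  -> target ignites at step 5
Step 6: cell (5,1)='.' (+0 fires, +2 burnt)
  fire out at step 6

5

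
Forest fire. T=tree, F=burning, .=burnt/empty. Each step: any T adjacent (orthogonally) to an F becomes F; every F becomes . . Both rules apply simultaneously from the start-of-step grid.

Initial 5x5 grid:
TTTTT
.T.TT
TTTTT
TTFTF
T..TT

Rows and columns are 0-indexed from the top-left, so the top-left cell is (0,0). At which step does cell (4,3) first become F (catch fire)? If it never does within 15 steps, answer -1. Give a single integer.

Step 1: cell (4,3)='T' (+5 fires, +2 burnt)
Step 2: cell (4,3)='F' (+5 fires, +5 burnt)
  -> target ignites at step 2
Step 3: cell (4,3)='.' (+5 fires, +5 burnt)
Step 4: cell (4,3)='.' (+2 fires, +5 burnt)
Step 5: cell (4,3)='.' (+2 fires, +2 burnt)
Step 6: cell (4,3)='.' (+0 fires, +2 burnt)
  fire out at step 6

2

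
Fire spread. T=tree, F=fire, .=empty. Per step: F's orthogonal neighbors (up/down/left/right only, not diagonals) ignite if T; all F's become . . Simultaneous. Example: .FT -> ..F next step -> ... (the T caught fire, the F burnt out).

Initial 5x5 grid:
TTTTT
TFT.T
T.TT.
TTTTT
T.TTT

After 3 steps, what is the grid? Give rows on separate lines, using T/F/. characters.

Step 1: 3 trees catch fire, 1 burn out
  TFTTT
  F.F.T
  T.TT.
  TTTTT
  T.TTT
Step 2: 4 trees catch fire, 3 burn out
  F.FTT
  ....T
  F.FT.
  TTTTT
  T.TTT
Step 3: 4 trees catch fire, 4 burn out
  ...FT
  ....T
  ...F.
  FTFTT
  T.TTT

...FT
....T
...F.
FTFTT
T.TTT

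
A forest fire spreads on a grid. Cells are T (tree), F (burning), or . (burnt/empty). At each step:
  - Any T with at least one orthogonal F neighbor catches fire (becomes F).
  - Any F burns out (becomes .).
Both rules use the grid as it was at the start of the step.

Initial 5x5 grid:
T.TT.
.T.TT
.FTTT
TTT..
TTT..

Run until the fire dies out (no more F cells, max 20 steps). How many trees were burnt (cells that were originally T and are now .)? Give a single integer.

Answer: 14

Derivation:
Step 1: +3 fires, +1 burnt (F count now 3)
Step 2: +4 fires, +3 burnt (F count now 4)
Step 3: +4 fires, +4 burnt (F count now 4)
Step 4: +2 fires, +4 burnt (F count now 2)
Step 5: +1 fires, +2 burnt (F count now 1)
Step 6: +0 fires, +1 burnt (F count now 0)
Fire out after step 6
Initially T: 15, now '.': 24
Total burnt (originally-T cells now '.'): 14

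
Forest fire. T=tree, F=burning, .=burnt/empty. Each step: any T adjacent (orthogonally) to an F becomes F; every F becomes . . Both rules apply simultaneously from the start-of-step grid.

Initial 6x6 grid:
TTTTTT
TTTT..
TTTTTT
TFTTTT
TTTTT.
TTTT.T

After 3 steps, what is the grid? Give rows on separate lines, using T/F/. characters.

Step 1: 4 trees catch fire, 1 burn out
  TTTTTT
  TTTT..
  TFTTTT
  F.FTTT
  TFTTT.
  TTTT.T
Step 2: 7 trees catch fire, 4 burn out
  TTTTTT
  TFTT..
  F.FTTT
  ...FTT
  F.FTT.
  TFTT.T
Step 3: 8 trees catch fire, 7 burn out
  TFTTTT
  F.FT..
  ...FTT
  ....FT
  ...FT.
  F.FT.T

TFTTTT
F.FT..
...FTT
....FT
...FT.
F.FT.T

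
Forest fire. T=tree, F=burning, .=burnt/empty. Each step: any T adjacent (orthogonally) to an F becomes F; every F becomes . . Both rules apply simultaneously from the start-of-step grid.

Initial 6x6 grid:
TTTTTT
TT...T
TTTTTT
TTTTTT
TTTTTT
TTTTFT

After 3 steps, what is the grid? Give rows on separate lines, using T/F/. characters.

Step 1: 3 trees catch fire, 1 burn out
  TTTTTT
  TT...T
  TTTTTT
  TTTTTT
  TTTTFT
  TTTF.F
Step 2: 4 trees catch fire, 3 burn out
  TTTTTT
  TT...T
  TTTTTT
  TTTTFT
  TTTF.F
  TTF...
Step 3: 5 trees catch fire, 4 burn out
  TTTTTT
  TT...T
  TTTTFT
  TTTF.F
  TTF...
  TF....

TTTTTT
TT...T
TTTTFT
TTTF.F
TTF...
TF....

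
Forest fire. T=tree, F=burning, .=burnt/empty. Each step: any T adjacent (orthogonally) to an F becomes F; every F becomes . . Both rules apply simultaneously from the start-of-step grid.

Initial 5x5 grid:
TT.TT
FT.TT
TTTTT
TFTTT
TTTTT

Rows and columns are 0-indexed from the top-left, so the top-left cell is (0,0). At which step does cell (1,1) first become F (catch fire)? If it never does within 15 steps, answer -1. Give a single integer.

Step 1: cell (1,1)='F' (+7 fires, +2 burnt)
  -> target ignites at step 1
Step 2: cell (1,1)='.' (+5 fires, +7 burnt)
Step 3: cell (1,1)='.' (+3 fires, +5 burnt)
Step 4: cell (1,1)='.' (+3 fires, +3 burnt)
Step 5: cell (1,1)='.' (+2 fires, +3 burnt)
Step 6: cell (1,1)='.' (+1 fires, +2 burnt)
Step 7: cell (1,1)='.' (+0 fires, +1 burnt)
  fire out at step 7

1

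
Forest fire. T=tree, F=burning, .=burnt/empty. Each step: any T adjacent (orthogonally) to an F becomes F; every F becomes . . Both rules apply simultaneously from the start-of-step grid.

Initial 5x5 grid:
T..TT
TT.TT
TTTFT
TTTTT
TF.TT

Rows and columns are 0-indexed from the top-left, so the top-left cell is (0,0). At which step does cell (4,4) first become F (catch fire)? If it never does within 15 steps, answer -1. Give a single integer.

Step 1: cell (4,4)='T' (+6 fires, +2 burnt)
Step 2: cell (4,4)='T' (+7 fires, +6 burnt)
Step 3: cell (4,4)='F' (+4 fires, +7 burnt)
  -> target ignites at step 3
Step 4: cell (4,4)='.' (+1 fires, +4 burnt)
Step 5: cell (4,4)='.' (+1 fires, +1 burnt)
Step 6: cell (4,4)='.' (+0 fires, +1 burnt)
  fire out at step 6

3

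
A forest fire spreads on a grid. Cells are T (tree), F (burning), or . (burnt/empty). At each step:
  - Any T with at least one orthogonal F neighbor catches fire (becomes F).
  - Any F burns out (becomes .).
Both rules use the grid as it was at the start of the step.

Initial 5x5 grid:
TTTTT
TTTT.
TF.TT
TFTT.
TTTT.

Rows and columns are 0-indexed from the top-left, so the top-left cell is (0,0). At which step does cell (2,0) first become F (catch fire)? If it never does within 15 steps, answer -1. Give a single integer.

Step 1: cell (2,0)='F' (+5 fires, +2 burnt)
  -> target ignites at step 1
Step 2: cell (2,0)='.' (+6 fires, +5 burnt)
Step 3: cell (2,0)='.' (+5 fires, +6 burnt)
Step 4: cell (2,0)='.' (+2 fires, +5 burnt)
Step 5: cell (2,0)='.' (+1 fires, +2 burnt)
Step 6: cell (2,0)='.' (+0 fires, +1 burnt)
  fire out at step 6

1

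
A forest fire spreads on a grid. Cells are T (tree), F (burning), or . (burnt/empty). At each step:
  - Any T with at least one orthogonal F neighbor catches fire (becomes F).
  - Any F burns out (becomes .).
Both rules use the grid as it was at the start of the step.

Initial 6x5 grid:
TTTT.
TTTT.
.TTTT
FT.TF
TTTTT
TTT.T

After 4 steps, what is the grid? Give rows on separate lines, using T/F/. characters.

Step 1: 5 trees catch fire, 2 burn out
  TTTT.
  TTTT.
  .TTTF
  .F.F.
  FTTTF
  TTT.T
Step 2: 6 trees catch fire, 5 burn out
  TTTT.
  TTTT.
  .FTF.
  .....
  .FTF.
  FTT.F
Step 3: 5 trees catch fire, 6 burn out
  TTTT.
  TFTF.
  ..F..
  .....
  ..F..
  .FT..
Step 4: 5 trees catch fire, 5 burn out
  TFTF.
  F.F..
  .....
  .....
  .....
  ..F..

TFTF.
F.F..
.....
.....
.....
..F..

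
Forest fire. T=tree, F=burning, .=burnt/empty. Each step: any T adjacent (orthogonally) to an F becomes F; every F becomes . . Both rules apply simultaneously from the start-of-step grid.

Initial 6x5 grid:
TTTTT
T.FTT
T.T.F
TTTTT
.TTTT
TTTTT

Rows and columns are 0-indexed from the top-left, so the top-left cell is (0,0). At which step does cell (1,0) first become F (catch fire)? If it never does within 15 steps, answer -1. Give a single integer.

Step 1: cell (1,0)='T' (+5 fires, +2 burnt)
Step 2: cell (1,0)='T' (+6 fires, +5 burnt)
Step 3: cell (1,0)='T' (+5 fires, +6 burnt)
Step 4: cell (1,0)='F' (+5 fires, +5 burnt)
  -> target ignites at step 4
Step 5: cell (1,0)='.' (+2 fires, +5 burnt)
Step 6: cell (1,0)='.' (+1 fires, +2 burnt)
Step 7: cell (1,0)='.' (+0 fires, +1 burnt)
  fire out at step 7

4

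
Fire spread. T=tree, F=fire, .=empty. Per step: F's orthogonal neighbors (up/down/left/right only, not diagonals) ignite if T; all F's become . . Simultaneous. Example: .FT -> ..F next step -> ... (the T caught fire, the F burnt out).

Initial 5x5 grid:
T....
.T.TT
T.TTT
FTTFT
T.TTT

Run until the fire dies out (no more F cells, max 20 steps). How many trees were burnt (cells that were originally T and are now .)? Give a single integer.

Step 1: +7 fires, +2 burnt (F count now 7)
Step 2: +5 fires, +7 burnt (F count now 5)
Step 3: +1 fires, +5 burnt (F count now 1)
Step 4: +0 fires, +1 burnt (F count now 0)
Fire out after step 4
Initially T: 15, now '.': 23
Total burnt (originally-T cells now '.'): 13

Answer: 13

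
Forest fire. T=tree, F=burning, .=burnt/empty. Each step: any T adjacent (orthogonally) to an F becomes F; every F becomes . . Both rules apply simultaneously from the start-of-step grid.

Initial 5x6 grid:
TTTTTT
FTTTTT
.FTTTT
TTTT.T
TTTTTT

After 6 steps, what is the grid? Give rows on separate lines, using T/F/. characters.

Step 1: 4 trees catch fire, 2 burn out
  FTTTTT
  .FTTTT
  ..FTTT
  TFTT.T
  TTTTTT
Step 2: 6 trees catch fire, 4 burn out
  .FTTTT
  ..FTTT
  ...FTT
  F.FT.T
  TFTTTT
Step 3: 6 trees catch fire, 6 burn out
  ..FTTT
  ...FTT
  ....FT
  ...F.T
  F.FTTT
Step 4: 4 trees catch fire, 6 burn out
  ...FTT
  ....FT
  .....F
  .....T
  ...FTT
Step 5: 4 trees catch fire, 4 burn out
  ....FT
  .....F
  ......
  .....F
  ....FT
Step 6: 2 trees catch fire, 4 burn out
  .....F
  ......
  ......
  ......
  .....F

.....F
......
......
......
.....F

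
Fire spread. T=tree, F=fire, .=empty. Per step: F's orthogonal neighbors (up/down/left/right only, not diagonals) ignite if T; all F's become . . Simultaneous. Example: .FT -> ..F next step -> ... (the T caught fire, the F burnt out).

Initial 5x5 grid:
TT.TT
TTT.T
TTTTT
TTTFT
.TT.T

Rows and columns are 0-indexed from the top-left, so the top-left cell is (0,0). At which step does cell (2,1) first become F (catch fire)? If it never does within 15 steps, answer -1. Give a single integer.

Step 1: cell (2,1)='T' (+3 fires, +1 burnt)
Step 2: cell (2,1)='T' (+5 fires, +3 burnt)
Step 3: cell (2,1)='F' (+5 fires, +5 burnt)
  -> target ignites at step 3
Step 4: cell (2,1)='.' (+3 fires, +5 burnt)
Step 5: cell (2,1)='.' (+3 fires, +3 burnt)
Step 6: cell (2,1)='.' (+1 fires, +3 burnt)
Step 7: cell (2,1)='.' (+0 fires, +1 burnt)
  fire out at step 7

3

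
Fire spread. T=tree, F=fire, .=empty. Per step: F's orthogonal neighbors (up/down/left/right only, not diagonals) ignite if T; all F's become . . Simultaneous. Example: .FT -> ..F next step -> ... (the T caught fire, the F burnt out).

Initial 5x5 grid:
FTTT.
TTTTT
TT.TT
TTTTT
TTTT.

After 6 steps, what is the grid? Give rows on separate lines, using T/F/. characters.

Step 1: 2 trees catch fire, 1 burn out
  .FTT.
  FTTTT
  TT.TT
  TTTTT
  TTTT.
Step 2: 3 trees catch fire, 2 burn out
  ..FT.
  .FTTT
  FT.TT
  TTTTT
  TTTT.
Step 3: 4 trees catch fire, 3 burn out
  ...F.
  ..FTT
  .F.TT
  FTTTT
  TTTT.
Step 4: 3 trees catch fire, 4 burn out
  .....
  ...FT
  ...TT
  .FTTT
  FTTT.
Step 5: 4 trees catch fire, 3 burn out
  .....
  ....F
  ...FT
  ..FTT
  .FTT.
Step 6: 3 trees catch fire, 4 burn out
  .....
  .....
  ....F
  ...FT
  ..FT.

.....
.....
....F
...FT
..FT.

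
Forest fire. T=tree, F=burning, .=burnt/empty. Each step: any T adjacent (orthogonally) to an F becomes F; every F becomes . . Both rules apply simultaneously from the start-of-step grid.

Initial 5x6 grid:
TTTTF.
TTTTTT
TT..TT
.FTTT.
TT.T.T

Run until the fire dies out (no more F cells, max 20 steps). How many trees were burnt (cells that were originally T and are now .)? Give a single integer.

Answer: 20

Derivation:
Step 1: +5 fires, +2 burnt (F count now 5)
Step 2: +8 fires, +5 burnt (F count now 8)
Step 3: +6 fires, +8 burnt (F count now 6)
Step 4: +1 fires, +6 burnt (F count now 1)
Step 5: +0 fires, +1 burnt (F count now 0)
Fire out after step 5
Initially T: 21, now '.': 29
Total burnt (originally-T cells now '.'): 20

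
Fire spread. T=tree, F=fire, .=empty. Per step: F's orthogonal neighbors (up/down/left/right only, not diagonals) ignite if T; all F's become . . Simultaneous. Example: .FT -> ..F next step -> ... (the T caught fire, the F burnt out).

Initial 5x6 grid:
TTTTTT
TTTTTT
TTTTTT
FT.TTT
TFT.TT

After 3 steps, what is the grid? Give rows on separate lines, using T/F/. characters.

Step 1: 4 trees catch fire, 2 burn out
  TTTTTT
  TTTTTT
  FTTTTT
  .F.TTT
  F.F.TT
Step 2: 2 trees catch fire, 4 burn out
  TTTTTT
  FTTTTT
  .FTTTT
  ...TTT
  ....TT
Step 3: 3 trees catch fire, 2 burn out
  FTTTTT
  .FTTTT
  ..FTTT
  ...TTT
  ....TT

FTTTTT
.FTTTT
..FTTT
...TTT
....TT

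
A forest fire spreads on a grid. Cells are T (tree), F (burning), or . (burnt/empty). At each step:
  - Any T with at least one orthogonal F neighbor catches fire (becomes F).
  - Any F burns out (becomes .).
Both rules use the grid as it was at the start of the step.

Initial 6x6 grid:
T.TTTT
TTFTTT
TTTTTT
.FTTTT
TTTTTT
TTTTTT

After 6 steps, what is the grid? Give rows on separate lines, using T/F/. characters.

Step 1: 7 trees catch fire, 2 burn out
  T.FTTT
  TF.FTT
  TFFTTT
  ..FTTT
  TFTTTT
  TTTTTT
Step 2: 9 trees catch fire, 7 burn out
  T..FTT
  F...FT
  F..FTT
  ...FTT
  F.FTTT
  TFTTTT
Step 3: 8 trees catch fire, 9 burn out
  F...FT
  .....F
  ....FT
  ....FT
  ...FTT
  F.FTTT
Step 4: 5 trees catch fire, 8 burn out
  .....F
  ......
  .....F
  .....F
  ....FT
  ...FTT
Step 5: 2 trees catch fire, 5 burn out
  ......
  ......
  ......
  ......
  .....F
  ....FT
Step 6: 1 trees catch fire, 2 burn out
  ......
  ......
  ......
  ......
  ......
  .....F

......
......
......
......
......
.....F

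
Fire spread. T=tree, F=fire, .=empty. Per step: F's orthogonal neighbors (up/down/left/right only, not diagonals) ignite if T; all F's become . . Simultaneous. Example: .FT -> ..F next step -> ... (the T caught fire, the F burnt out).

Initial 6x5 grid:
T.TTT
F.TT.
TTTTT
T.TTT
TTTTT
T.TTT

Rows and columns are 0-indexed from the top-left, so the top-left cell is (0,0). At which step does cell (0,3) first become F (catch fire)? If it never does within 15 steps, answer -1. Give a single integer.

Step 1: cell (0,3)='T' (+2 fires, +1 burnt)
Step 2: cell (0,3)='T' (+2 fires, +2 burnt)
Step 3: cell (0,3)='T' (+2 fires, +2 burnt)
Step 4: cell (0,3)='T' (+5 fires, +2 burnt)
Step 5: cell (0,3)='T' (+5 fires, +5 burnt)
Step 6: cell (0,3)='F' (+4 fires, +5 burnt)
  -> target ignites at step 6
Step 7: cell (0,3)='.' (+3 fires, +4 burnt)
Step 8: cell (0,3)='.' (+1 fires, +3 burnt)
Step 9: cell (0,3)='.' (+0 fires, +1 burnt)
  fire out at step 9

6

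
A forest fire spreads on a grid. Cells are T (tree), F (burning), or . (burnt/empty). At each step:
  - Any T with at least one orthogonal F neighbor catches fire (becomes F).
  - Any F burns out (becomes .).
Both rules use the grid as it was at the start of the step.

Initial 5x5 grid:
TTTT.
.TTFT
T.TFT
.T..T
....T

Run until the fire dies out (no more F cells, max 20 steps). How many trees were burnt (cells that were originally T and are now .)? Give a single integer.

Step 1: +5 fires, +2 burnt (F count now 5)
Step 2: +3 fires, +5 burnt (F count now 3)
Step 3: +2 fires, +3 burnt (F count now 2)
Step 4: +1 fires, +2 burnt (F count now 1)
Step 5: +0 fires, +1 burnt (F count now 0)
Fire out after step 5
Initially T: 13, now '.': 23
Total burnt (originally-T cells now '.'): 11

Answer: 11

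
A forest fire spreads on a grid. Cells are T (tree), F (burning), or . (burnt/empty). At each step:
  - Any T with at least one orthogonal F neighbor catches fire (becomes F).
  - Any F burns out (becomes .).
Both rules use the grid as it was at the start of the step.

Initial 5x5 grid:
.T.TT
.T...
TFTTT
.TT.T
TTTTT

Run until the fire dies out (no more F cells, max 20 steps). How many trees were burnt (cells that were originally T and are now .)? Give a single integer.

Step 1: +4 fires, +1 burnt (F count now 4)
Step 2: +4 fires, +4 burnt (F count now 4)
Step 3: +3 fires, +4 burnt (F count now 3)
Step 4: +2 fires, +3 burnt (F count now 2)
Step 5: +1 fires, +2 burnt (F count now 1)
Step 6: +0 fires, +1 burnt (F count now 0)
Fire out after step 6
Initially T: 16, now '.': 23
Total burnt (originally-T cells now '.'): 14

Answer: 14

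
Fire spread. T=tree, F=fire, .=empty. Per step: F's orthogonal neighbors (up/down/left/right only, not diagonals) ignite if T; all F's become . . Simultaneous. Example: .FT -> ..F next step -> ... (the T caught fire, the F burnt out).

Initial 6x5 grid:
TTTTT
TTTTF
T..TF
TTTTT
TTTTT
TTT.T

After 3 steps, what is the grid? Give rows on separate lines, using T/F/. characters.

Step 1: 4 trees catch fire, 2 burn out
  TTTTF
  TTTF.
  T..F.
  TTTTF
  TTTTT
  TTT.T
Step 2: 4 trees catch fire, 4 burn out
  TTTF.
  TTF..
  T....
  TTTF.
  TTTTF
  TTT.T
Step 3: 5 trees catch fire, 4 burn out
  TTF..
  TF...
  T....
  TTF..
  TTTF.
  TTT.F

TTF..
TF...
T....
TTF..
TTTF.
TTT.F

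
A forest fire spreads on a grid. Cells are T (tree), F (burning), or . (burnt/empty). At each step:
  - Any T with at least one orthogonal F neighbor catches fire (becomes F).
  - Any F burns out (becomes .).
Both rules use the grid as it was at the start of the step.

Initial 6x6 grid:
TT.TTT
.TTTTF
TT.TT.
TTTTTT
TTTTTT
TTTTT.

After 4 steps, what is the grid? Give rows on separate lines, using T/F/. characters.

Step 1: 2 trees catch fire, 1 burn out
  TT.TTF
  .TTTF.
  TT.TT.
  TTTTTT
  TTTTTT
  TTTTT.
Step 2: 3 trees catch fire, 2 burn out
  TT.TF.
  .TTF..
  TT.TF.
  TTTTTT
  TTTTTT
  TTTTT.
Step 3: 4 trees catch fire, 3 burn out
  TT.F..
  .TF...
  TT.F..
  TTTTFT
  TTTTTT
  TTTTT.
Step 4: 4 trees catch fire, 4 burn out
  TT....
  .F....
  TT....
  TTTF.F
  TTTTFT
  TTTTT.

TT....
.F....
TT....
TTTF.F
TTTTFT
TTTTT.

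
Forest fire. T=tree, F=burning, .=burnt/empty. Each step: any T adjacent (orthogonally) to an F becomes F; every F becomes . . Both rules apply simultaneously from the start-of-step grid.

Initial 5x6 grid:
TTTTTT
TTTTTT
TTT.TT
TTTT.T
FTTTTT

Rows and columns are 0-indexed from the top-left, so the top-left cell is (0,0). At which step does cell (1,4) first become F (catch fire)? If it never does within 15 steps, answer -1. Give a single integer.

Step 1: cell (1,4)='T' (+2 fires, +1 burnt)
Step 2: cell (1,4)='T' (+3 fires, +2 burnt)
Step 3: cell (1,4)='T' (+4 fires, +3 burnt)
Step 4: cell (1,4)='T' (+5 fires, +4 burnt)
Step 5: cell (1,4)='T' (+3 fires, +5 burnt)
Step 6: cell (1,4)='T' (+3 fires, +3 burnt)
Step 7: cell (1,4)='F' (+3 fires, +3 burnt)
  -> target ignites at step 7
Step 8: cell (1,4)='.' (+3 fires, +3 burnt)
Step 9: cell (1,4)='.' (+1 fires, +3 burnt)
Step 10: cell (1,4)='.' (+0 fires, +1 burnt)
  fire out at step 10

7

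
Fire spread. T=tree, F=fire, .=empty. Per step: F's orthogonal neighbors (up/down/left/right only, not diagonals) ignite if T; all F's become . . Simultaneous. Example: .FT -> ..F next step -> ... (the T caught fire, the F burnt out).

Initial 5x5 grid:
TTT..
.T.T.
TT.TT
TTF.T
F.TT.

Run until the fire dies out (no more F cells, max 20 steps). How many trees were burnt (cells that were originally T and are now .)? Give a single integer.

Answer: 10

Derivation:
Step 1: +3 fires, +2 burnt (F count now 3)
Step 2: +3 fires, +3 burnt (F count now 3)
Step 3: +1 fires, +3 burnt (F count now 1)
Step 4: +1 fires, +1 burnt (F count now 1)
Step 5: +2 fires, +1 burnt (F count now 2)
Step 6: +0 fires, +2 burnt (F count now 0)
Fire out after step 6
Initially T: 14, now '.': 21
Total burnt (originally-T cells now '.'): 10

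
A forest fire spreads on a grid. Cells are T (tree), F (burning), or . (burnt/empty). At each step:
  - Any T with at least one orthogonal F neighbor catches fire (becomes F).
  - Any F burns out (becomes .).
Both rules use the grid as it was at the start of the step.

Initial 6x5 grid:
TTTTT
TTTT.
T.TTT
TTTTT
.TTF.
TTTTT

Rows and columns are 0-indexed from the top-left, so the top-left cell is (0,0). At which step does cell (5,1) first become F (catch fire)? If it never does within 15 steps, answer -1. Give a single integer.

Step 1: cell (5,1)='T' (+3 fires, +1 burnt)
Step 2: cell (5,1)='T' (+6 fires, +3 burnt)
Step 3: cell (5,1)='F' (+5 fires, +6 burnt)
  -> target ignites at step 3
Step 4: cell (5,1)='.' (+4 fires, +5 burnt)
Step 5: cell (5,1)='.' (+4 fires, +4 burnt)
Step 6: cell (5,1)='.' (+2 fires, +4 burnt)
Step 7: cell (5,1)='.' (+1 fires, +2 burnt)
Step 8: cell (5,1)='.' (+0 fires, +1 burnt)
  fire out at step 8

3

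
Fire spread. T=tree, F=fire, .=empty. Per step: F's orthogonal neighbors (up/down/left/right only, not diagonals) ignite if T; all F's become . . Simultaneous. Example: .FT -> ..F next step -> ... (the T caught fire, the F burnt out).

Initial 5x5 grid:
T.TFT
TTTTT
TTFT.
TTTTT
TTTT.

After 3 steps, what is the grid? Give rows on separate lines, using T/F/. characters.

Step 1: 7 trees catch fire, 2 burn out
  T.F.F
  TTFFT
  TF.F.
  TTFTT
  TTTT.
Step 2: 6 trees catch fire, 7 burn out
  T....
  TF..F
  F....
  TF.FT
  TTFT.
Step 3: 5 trees catch fire, 6 burn out
  T....
  F....
  .....
  F...F
  TF.F.

T....
F....
.....
F...F
TF.F.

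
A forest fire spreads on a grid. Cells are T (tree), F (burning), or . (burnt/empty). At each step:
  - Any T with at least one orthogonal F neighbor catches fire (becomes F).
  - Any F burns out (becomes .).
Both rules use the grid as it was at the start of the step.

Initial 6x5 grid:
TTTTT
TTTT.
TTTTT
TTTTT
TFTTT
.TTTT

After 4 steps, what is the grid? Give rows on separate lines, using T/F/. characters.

Step 1: 4 trees catch fire, 1 burn out
  TTTTT
  TTTT.
  TTTTT
  TFTTT
  F.FTT
  .FTTT
Step 2: 5 trees catch fire, 4 burn out
  TTTTT
  TTTT.
  TFTTT
  F.FTT
  ...FT
  ..FTT
Step 3: 6 trees catch fire, 5 burn out
  TTTTT
  TFTT.
  F.FTT
  ...FT
  ....F
  ...FT
Step 4: 6 trees catch fire, 6 burn out
  TFTTT
  F.FT.
  ...FT
  ....F
  .....
  ....F

TFTTT
F.FT.
...FT
....F
.....
....F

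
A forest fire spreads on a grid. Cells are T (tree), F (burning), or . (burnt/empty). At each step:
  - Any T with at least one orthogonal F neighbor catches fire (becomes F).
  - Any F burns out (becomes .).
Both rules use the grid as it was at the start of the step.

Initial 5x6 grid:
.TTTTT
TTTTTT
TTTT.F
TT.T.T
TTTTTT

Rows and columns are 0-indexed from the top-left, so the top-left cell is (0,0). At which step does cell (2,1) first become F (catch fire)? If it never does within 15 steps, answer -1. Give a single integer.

Step 1: cell (2,1)='T' (+2 fires, +1 burnt)
Step 2: cell (2,1)='T' (+3 fires, +2 burnt)
Step 3: cell (2,1)='T' (+3 fires, +3 burnt)
Step 4: cell (2,1)='T' (+4 fires, +3 burnt)
Step 5: cell (2,1)='T' (+5 fires, +4 burnt)
Step 6: cell (2,1)='F' (+4 fires, +5 burnt)
  -> target ignites at step 6
Step 7: cell (2,1)='.' (+3 fires, +4 burnt)
Step 8: cell (2,1)='.' (+1 fires, +3 burnt)
Step 9: cell (2,1)='.' (+0 fires, +1 burnt)
  fire out at step 9

6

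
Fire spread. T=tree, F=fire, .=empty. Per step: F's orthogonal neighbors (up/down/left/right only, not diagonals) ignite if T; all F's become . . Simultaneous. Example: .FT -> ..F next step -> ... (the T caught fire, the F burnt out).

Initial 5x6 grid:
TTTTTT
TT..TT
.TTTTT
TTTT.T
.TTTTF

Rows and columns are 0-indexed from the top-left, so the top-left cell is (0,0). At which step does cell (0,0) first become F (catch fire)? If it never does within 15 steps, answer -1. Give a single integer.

Step 1: cell (0,0)='T' (+2 fires, +1 burnt)
Step 2: cell (0,0)='T' (+2 fires, +2 burnt)
Step 3: cell (0,0)='T' (+4 fires, +2 burnt)
Step 4: cell (0,0)='T' (+5 fires, +4 burnt)
Step 5: cell (0,0)='T' (+3 fires, +5 burnt)
Step 6: cell (0,0)='T' (+3 fires, +3 burnt)
Step 7: cell (0,0)='T' (+2 fires, +3 burnt)
Step 8: cell (0,0)='T' (+2 fires, +2 burnt)
Step 9: cell (0,0)='F' (+1 fires, +2 burnt)
  -> target ignites at step 9
Step 10: cell (0,0)='.' (+0 fires, +1 burnt)
  fire out at step 10

9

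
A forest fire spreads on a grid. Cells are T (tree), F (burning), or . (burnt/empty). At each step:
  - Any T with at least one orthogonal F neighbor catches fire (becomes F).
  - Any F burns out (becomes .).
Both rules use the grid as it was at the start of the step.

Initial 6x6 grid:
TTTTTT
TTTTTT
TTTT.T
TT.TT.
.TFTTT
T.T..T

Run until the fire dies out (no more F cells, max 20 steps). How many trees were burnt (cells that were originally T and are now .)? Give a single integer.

Answer: 27

Derivation:
Step 1: +3 fires, +1 burnt (F count now 3)
Step 2: +3 fires, +3 burnt (F count now 3)
Step 3: +5 fires, +3 burnt (F count now 5)
Step 4: +5 fires, +5 burnt (F count now 5)
Step 5: +5 fires, +5 burnt (F count now 5)
Step 6: +4 fires, +5 burnt (F count now 4)
Step 7: +2 fires, +4 burnt (F count now 2)
Step 8: +0 fires, +2 burnt (F count now 0)
Fire out after step 8
Initially T: 28, now '.': 35
Total burnt (originally-T cells now '.'): 27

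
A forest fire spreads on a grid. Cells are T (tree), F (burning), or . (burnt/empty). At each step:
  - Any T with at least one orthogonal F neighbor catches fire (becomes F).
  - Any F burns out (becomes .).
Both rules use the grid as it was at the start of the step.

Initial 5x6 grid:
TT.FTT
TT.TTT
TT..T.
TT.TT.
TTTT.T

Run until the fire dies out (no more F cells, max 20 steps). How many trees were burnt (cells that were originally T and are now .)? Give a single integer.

Answer: 20

Derivation:
Step 1: +2 fires, +1 burnt (F count now 2)
Step 2: +2 fires, +2 burnt (F count now 2)
Step 3: +2 fires, +2 burnt (F count now 2)
Step 4: +1 fires, +2 burnt (F count now 1)
Step 5: +1 fires, +1 burnt (F count now 1)
Step 6: +1 fires, +1 burnt (F count now 1)
Step 7: +1 fires, +1 burnt (F count now 1)
Step 8: +1 fires, +1 burnt (F count now 1)
Step 9: +2 fires, +1 burnt (F count now 2)
Step 10: +2 fires, +2 burnt (F count now 2)
Step 11: +2 fires, +2 burnt (F count now 2)
Step 12: +2 fires, +2 burnt (F count now 2)
Step 13: +1 fires, +2 burnt (F count now 1)
Step 14: +0 fires, +1 burnt (F count now 0)
Fire out after step 14
Initially T: 21, now '.': 29
Total burnt (originally-T cells now '.'): 20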